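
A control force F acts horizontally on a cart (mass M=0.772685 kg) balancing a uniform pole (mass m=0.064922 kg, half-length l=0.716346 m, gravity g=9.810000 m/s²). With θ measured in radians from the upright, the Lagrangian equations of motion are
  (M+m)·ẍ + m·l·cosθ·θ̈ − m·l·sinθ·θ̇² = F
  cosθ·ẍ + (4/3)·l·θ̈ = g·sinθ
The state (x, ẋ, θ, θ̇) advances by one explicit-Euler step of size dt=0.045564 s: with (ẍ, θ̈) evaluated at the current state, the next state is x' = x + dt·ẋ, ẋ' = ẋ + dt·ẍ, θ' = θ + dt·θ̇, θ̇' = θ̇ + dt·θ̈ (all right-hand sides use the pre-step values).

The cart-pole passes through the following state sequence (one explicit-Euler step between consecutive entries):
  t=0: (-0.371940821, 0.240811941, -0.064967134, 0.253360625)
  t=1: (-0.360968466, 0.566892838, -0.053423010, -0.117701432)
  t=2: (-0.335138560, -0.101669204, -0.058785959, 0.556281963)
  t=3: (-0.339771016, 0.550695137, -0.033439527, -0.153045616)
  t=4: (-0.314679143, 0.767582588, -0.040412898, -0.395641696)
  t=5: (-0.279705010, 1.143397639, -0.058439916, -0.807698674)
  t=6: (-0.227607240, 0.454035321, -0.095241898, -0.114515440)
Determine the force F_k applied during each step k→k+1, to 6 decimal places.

step 0→1:
  ẍ = (ẋ'−ẋ)/dt = (0.566892838−0.240811941)/0.045564 = 7.156547
  θ̈ = (θ̇'−θ̇)/dt = (-0.117701432−0.253360625)/0.045564 = -8.143755
  sinθ=-0.064921, cosθ=0.997890
  F = (M+m)·ẍ + m·l·cosθ·θ̈ − m·l·sinθ·θ̇² = 5.994374 + -0.377939 − -0.000194 = 5.616628
step 1→2:
  ẍ = (ẋ'−ẋ)/dt = (-0.101669204−0.566892838)/0.045564 = -14.673032
  θ̈ = (θ̇'−θ̇)/dt = (0.556281963−-0.117701432)/0.045564 = 14.792016
  sinθ=-0.053398, cosθ=0.998573
  F = (M+m)·ẍ + m·l·cosθ·θ̈ − m·l·sinθ·θ̇² = -12.290235 + 0.686945 − -0.000034 = -11.603255
step 2→3:
  ẍ = (ẋ'−ẋ)/dt = (0.550695137−-0.101669204)/0.045564 = 14.317539
  θ̈ = (θ̇'−θ̇)/dt = (-0.153045616−0.556281963)/0.045564 = -15.567720
  sinθ=-0.058752, cosθ=0.998273
  F = (M+m)·ẍ + m·l·cosθ·θ̈ − m·l·sinθ·θ̇² = 11.992471 + -0.722751 − -0.000846 = 11.270565
step 3→4:
  ẍ = (ẋ'−ẋ)/dt = (0.767582588−0.550695137)/0.045564 = 4.760062
  θ̈ = (θ̇'−θ̇)/dt = (-0.395641696−-0.153045616)/0.045564 = -5.324293
  sinθ=-0.033433, cosθ=0.999441
  F = (M+m)·ẍ + m·l·cosθ·θ̈ − m·l·sinθ·θ̇² = 3.987061 + -0.247476 − -0.000036 = 3.739621
step 4→5:
  ẍ = (ẋ'−ẋ)/dt = (1.143397639−0.767582588)/0.045564 = 8.248070
  θ̈ = (θ̇'−θ̇)/dt = (-0.807698674−-0.395641696)/0.045564 = -9.043477
  sinθ=-0.040402, cosθ=0.999184
  F = (M+m)·ẍ + m·l·cosθ·θ̈ − m·l·sinθ·θ̇² = 6.908641 + -0.420238 − -0.000294 = 6.488697
step 5→6:
  ẍ = (ẋ'−ẋ)/dt = (0.454035321−1.143397639)/0.045564 = -15.129539
  θ̈ = (θ̇'−θ̇)/dt = (-0.114515440−-0.807698674)/0.045564 = 15.213397
  sinθ=-0.058407, cosθ=0.998293
  F = (M+m)·ẍ + m·l·cosθ·θ̈ − m·l·sinθ·θ̇² = -12.672608 + 0.706316 − -0.001772 = -11.964520

F_0 = 5.616628 N
F_1 = -11.603255 N
F_2 = 11.270565 N
F_3 = 3.739621 N
F_4 = 6.488697 N
F_5 = -11.964520 N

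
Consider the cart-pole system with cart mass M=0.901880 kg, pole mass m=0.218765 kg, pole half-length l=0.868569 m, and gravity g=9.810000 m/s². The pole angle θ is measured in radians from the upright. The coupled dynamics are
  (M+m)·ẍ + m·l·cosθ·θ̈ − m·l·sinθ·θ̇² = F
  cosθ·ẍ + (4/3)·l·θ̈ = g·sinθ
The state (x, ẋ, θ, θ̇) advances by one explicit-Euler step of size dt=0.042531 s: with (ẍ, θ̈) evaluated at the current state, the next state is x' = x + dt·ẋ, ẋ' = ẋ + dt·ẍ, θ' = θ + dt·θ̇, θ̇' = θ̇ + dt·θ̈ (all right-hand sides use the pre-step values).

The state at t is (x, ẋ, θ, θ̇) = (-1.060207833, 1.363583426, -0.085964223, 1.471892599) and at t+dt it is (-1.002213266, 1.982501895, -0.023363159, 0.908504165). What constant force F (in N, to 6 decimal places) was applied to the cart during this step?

ẍ = (ẋ'−ẋ)/dt = (1.982501895−1.363583426)/0.042531 = 14.552173
θ̈ = (θ̇'−θ̇)/dt = (0.908504165−1.471892599)/0.042531 = -13.246536
sinθ=-0.085858, cosθ=0.996307
F = (M+m)·ẍ + m·l·cosθ·θ̈ − m·l·sinθ·θ̇² = 16.307820 + -2.507713 − -0.035344 = 13.835451

F = 13.835451 N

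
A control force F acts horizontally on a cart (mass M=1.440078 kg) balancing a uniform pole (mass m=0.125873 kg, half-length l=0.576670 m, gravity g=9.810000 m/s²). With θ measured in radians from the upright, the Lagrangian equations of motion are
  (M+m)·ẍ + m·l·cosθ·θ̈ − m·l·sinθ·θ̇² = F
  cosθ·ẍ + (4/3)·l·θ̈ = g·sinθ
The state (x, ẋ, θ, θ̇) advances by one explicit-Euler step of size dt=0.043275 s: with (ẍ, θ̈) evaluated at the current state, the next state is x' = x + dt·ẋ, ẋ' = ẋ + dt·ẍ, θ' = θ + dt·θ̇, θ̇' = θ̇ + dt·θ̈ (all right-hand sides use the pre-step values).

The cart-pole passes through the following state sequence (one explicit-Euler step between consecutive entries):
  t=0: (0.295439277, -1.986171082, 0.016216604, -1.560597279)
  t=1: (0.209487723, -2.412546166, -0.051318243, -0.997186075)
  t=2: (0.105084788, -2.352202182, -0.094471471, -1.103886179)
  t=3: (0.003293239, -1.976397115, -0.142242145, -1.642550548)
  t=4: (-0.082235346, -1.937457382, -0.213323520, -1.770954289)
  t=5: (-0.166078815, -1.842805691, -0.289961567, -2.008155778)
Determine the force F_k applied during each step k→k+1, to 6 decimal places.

F_0 = -14.486782 N
F_1 = 2.008575 N
F_2 = 12.707744 N
F_3 = 1.223635 N
F_4 = 3.084416 N

step 0→1:
  ẍ = (ẋ'−ẋ)/dt = (-2.412546166−-1.986171082)/0.043275 = -9.852688
  θ̈ = (θ̇'−θ̇)/dt = (-0.997186075−-1.560597279)/0.043275 = 13.019323
  sinθ=0.016216, cosθ=0.999869
  F = (M+m)·ẍ + m·l·cosθ·θ̈ − m·l·sinθ·θ̇² = -15.428827 + 0.944912 − 0.002867 = -14.486782
step 1→2:
  ẍ = (ẋ'−ẋ)/dt = (-2.352202182−-2.412546166)/0.043275 = 1.394431
  θ̈ = (θ̇'−θ̇)/dt = (-1.103886179−-0.997186075)/0.043275 = -2.465629
  sinθ=-0.051296, cosθ=0.998684
  F = (M+m)·ẍ + m·l·cosθ·θ̈ − m·l·sinθ·θ̇² = 2.183610 + -0.178737 − -0.003702 = 2.008575
step 2→3:
  ẍ = (ẋ'−ẋ)/dt = (-1.976397115−-2.352202182)/0.043275 = 8.684115
  θ̈ = (θ̇'−θ̇)/dt = (-1.642550548−-1.103886179)/0.043275 = -12.447472
  sinθ=-0.094331, cosθ=0.995541
  F = (M+m)·ẍ + m·l·cosθ·θ̈ − m·l·sinθ·θ̇² = 13.598898 + -0.899498 − -0.008344 = 12.707744
step 3→4:
  ẍ = (ẋ'−ẋ)/dt = (-1.937457382−-1.976397115)/0.043275 = 0.899821
  θ̈ = (θ̇'−θ̇)/dt = (-1.770954289−-1.642550548)/0.043275 = -2.967158
  sinθ=-0.141763, cosθ=0.989901
  F = (M+m)·ẍ + m·l·cosθ·θ̈ − m·l·sinθ·θ̇² = 1.409075 + -0.213202 − -0.027763 = 1.223635
step 4→5:
  ẍ = (ẋ'−ẋ)/dt = (-1.842805691−-1.937457382)/0.043275 = 2.187214
  θ̈ = (θ̇'−θ̇)/dt = (-2.008155778−-1.770954289)/0.043275 = -5.481259
  sinθ=-0.211709, cosθ=0.977333
  F = (M+m)·ẍ + m·l·cosθ·θ̈ − m·l·sinθ·θ̇² = 3.425070 + -0.388851 − -0.048196 = 3.084416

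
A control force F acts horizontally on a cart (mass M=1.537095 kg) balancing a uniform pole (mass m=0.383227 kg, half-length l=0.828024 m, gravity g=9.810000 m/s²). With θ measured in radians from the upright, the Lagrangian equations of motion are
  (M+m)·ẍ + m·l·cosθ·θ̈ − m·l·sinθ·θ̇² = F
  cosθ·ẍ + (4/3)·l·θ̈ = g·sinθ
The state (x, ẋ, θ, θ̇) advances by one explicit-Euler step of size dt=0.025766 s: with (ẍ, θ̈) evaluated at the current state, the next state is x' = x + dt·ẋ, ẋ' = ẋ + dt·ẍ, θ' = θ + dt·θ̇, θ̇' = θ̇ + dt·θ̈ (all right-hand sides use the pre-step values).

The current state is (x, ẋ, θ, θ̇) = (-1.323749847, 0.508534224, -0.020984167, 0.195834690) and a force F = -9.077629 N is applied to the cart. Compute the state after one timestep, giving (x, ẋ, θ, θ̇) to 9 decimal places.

sinθ=-0.020982627, cosθ=0.999779840
temp = (F + m·l·θ̇²·sinθ)/(M+m) = (-9.077629 + -0.000255351)/1.920322 = -4.727271963
θ̈ = (g·sinθ − cosθ·temp)/(l·(4/3 − m·cos²θ/(M+m))) = 4.814761174
ẍ = temp − m·l·θ̈·cosθ/(M+m) = -5.522705856
Euler: x'=-1.323749847+0.025766·0.508534224=-1.310646954, ẋ'=0.508534224+0.025766·-5.522705856=0.366236185
       θ'=-0.020984167+0.025766·0.195834690=-0.015938290, θ̇'=0.195834690+0.025766·4.814761174=0.319891826

(-1.310646954, 0.366236185, -0.015938290, 0.319891826)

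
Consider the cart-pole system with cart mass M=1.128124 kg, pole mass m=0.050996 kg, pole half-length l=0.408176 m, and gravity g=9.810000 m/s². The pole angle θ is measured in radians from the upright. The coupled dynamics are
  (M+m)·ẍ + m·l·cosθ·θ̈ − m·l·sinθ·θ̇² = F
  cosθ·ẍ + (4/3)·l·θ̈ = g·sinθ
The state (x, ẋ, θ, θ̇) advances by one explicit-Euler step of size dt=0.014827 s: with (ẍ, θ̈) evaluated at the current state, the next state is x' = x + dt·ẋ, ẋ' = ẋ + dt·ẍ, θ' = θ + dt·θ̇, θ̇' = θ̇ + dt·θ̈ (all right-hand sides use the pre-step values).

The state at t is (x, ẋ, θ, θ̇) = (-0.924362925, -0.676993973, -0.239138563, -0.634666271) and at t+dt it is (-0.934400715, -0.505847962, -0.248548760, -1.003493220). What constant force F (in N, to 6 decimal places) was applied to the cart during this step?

ẍ = (ẋ'−ẋ)/dt = (-0.505847962−-0.676993973)/0.014827 = 11.542862
θ̈ = (θ̇'−θ̇)/dt = (-1.003493220−-0.634666271)/0.014827 = -24.875359
sinθ=-0.236866, cosθ=0.971542
F = (M+m)·ẍ + m·l·cosθ·θ̈ − m·l·sinθ·θ̇² = 13.610419 + -0.503054 − -0.001986 = 13.109351

F = 13.109351 N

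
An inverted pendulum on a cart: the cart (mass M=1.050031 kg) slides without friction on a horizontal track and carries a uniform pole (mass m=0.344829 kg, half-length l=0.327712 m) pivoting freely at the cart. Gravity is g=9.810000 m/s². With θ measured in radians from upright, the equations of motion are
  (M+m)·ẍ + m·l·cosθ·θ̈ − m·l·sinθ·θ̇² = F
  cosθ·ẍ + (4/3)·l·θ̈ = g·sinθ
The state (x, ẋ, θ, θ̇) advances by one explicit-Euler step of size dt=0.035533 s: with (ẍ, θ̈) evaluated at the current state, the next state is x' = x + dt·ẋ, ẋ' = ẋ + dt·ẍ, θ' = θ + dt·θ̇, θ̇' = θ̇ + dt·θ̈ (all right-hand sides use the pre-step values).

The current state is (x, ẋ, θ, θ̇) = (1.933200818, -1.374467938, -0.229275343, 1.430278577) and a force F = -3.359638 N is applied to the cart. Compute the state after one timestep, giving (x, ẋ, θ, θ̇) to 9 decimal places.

(1.884361849, -1.462579254, -0.178453254, 1.445345346)

sinθ=-0.227271890, cosθ=0.973831345
temp = (F + m·l·θ̇²·sinθ)/(M+m) = (-3.359638 + -0.052539159)/1.394860 = -2.446250634
θ̈ = (g·sinθ − cosθ·temp)/(l·(4/3 − m·cos²θ/(M+m))) = 0.424021864
ẍ = temp − m·l·θ̈·cosθ/(M+m) = -2.479703821
Euler: x'=1.933200818+0.035533·-1.374467938=1.884361849, ẋ'=-1.374467938+0.035533·-2.479703821=-1.462579254
       θ'=-0.229275343+0.035533·1.430278577=-0.178453254, θ̇'=1.430278577+0.035533·0.424021864=1.445345346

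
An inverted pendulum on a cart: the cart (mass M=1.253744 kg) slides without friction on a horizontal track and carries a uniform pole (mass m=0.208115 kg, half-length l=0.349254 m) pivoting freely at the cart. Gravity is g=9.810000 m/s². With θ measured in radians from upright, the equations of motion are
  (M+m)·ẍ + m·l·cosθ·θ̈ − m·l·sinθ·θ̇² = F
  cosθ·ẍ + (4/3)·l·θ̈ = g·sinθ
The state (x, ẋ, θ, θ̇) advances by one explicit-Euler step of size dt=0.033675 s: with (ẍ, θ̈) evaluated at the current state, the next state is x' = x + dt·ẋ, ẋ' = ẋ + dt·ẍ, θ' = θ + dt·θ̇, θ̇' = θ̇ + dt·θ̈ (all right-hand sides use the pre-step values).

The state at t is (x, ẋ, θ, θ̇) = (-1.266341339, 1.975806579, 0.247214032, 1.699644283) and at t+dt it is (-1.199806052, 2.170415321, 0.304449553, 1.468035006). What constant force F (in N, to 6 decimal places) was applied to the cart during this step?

F = 7.912029 N

ẍ = (ẋ'−ẋ)/dt = (2.170415321−1.975806579)/0.033675 = 5.779027
θ̈ = (θ̇'−θ̇)/dt = (1.468035006−1.699644283)/0.033675 = -6.877781
sinθ=0.244704, cosθ=0.969598
F = (M+m)·ẍ + m·l·cosθ·θ̈ − m·l·sinθ·θ̇² = 8.448123 + -0.484713 − 0.051381 = 7.912029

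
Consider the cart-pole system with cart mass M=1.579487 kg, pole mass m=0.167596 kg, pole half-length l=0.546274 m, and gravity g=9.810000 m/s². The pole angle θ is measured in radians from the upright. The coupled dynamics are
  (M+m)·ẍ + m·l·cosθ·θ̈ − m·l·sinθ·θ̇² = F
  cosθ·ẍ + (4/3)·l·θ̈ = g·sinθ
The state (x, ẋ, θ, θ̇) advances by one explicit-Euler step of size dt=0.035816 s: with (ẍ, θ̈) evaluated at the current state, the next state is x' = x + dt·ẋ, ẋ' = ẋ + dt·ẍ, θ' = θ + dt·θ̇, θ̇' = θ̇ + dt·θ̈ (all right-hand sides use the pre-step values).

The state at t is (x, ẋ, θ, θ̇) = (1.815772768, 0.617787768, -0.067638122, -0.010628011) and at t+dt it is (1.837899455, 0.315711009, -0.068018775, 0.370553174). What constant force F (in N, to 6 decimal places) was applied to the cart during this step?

ẍ = (ẋ'−ẋ)/dt = (0.315711009−0.617787768)/0.035816 = -8.434129
θ̈ = (θ̇'−θ̇)/dt = (0.370553174−-0.010628011)/0.035816 = 10.642763
sinθ=-0.067587, cosθ=0.997713
F = (M+m)·ẍ + m·l·cosθ·θ̈ − m·l·sinθ·θ̇² = -14.735123 + 0.972152 − -0.000001 = -13.762970

F = -13.762970 N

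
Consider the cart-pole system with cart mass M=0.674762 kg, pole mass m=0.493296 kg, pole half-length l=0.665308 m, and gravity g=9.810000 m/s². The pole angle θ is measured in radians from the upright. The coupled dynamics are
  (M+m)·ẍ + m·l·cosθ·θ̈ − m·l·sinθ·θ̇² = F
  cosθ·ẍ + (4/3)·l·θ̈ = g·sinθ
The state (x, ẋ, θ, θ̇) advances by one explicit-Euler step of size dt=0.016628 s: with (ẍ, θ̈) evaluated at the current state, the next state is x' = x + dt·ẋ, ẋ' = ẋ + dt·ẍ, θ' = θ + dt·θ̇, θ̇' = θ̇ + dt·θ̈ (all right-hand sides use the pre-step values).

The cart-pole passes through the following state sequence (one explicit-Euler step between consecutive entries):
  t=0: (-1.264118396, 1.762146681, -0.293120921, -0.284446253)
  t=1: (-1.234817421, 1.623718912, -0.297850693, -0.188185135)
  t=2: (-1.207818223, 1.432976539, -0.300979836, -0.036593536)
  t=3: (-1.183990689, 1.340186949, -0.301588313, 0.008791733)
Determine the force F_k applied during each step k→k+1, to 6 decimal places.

step 0→1:
  ẍ = (ẋ'−ẋ)/dt = (1.623718912−1.762146681)/0.016628 = -8.324980
  θ̈ = (θ̇'−θ̇)/dt = (-0.188185135−-0.284446253)/0.016628 = 5.789098
  sinθ=-0.288941, cosθ=0.957347
  F = (M+m)·ẍ + m·l·cosθ·θ̈ − m·l·sinθ·θ̇² = -9.724060 + 1.818907 − -0.007673 = -7.897480
step 1→2:
  ẍ = (ẋ'−ẋ)/dt = (1.432976539−1.623718912)/0.016628 = -11.471155
  θ̈ = (θ̇'−θ̇)/dt = (-0.036593536−-0.188185135)/0.016628 = 9.116647
  sinθ=-0.293466, cosθ=0.955969
  F = (M+m)·ẍ + m·l·cosθ·θ̈ − m·l·sinθ·θ̇² = -13.398975 + 2.860286 − -0.003411 = -10.535278
step 2→3:
  ẍ = (ẋ'−ẋ)/dt = (1.340186949−1.432976539)/0.016628 = -5.580322
  θ̈ = (θ̇'−θ̇)/dt = (0.008791733−-0.036593536)/0.016628 = 2.729448
  sinθ=-0.296456, cosθ=0.955046
  F = (M+m)·ẍ + m·l·cosθ·θ̈ − m·l·sinθ·θ̇² = -6.518139 + 0.855519 − -0.000130 = -5.662490

F_0 = -7.897480 N
F_1 = -10.535278 N
F_2 = -5.662490 N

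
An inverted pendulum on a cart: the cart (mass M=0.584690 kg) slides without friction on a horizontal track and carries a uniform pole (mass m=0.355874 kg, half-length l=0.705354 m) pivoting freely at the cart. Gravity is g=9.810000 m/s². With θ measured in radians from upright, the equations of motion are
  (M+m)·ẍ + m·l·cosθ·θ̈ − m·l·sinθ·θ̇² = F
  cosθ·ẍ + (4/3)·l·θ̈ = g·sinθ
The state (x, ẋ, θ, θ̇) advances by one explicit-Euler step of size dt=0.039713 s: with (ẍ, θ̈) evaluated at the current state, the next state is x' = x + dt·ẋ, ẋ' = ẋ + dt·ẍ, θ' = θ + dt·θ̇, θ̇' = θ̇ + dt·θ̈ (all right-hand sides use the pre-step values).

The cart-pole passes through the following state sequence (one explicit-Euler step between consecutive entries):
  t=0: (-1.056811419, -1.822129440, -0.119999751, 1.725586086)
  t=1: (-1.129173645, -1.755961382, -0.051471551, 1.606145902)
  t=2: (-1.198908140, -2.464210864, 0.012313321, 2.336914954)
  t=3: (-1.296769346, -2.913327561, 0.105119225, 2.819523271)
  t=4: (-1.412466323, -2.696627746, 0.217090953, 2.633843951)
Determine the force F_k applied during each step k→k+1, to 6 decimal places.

F_0 = 0.907078 N
F_1 = -12.127975 N
F_2 = -7.603544 N
F_3 = 3.755785 N

step 0→1:
  ẍ = (ẋ'−ẋ)/dt = (-1.755961382−-1.822129440)/0.039713 = 1.666156
  θ̈ = (θ̇'−θ̇)/dt = (1.606145902−1.725586086)/0.039713 = -3.007584
  sinθ=-0.119712, cosθ=0.992809
  F = (M+m)·ẍ + m·l·cosθ·θ̈ − m·l·sinθ·θ̇² = 1.567126 + -0.749526 − -0.089478 = 0.907078
step 1→2:
  ẍ = (ẋ'−ẋ)/dt = (-2.464210864−-1.755961382)/0.039713 = -17.834197
  θ̈ = (θ̇'−θ̇)/dt = (2.336914954−1.606145902)/0.039713 = 18.401255
  sinθ=-0.051449, cosθ=0.998676
  F = (M+m)·ẍ + m·l·cosθ·θ̈ − m·l·sinθ·θ̇² = -16.774204 + 4.612913 − -0.033316 = -12.127975
step 2→3:
  ẍ = (ẋ'−ẋ)/dt = (-2.913327561−-2.464210864)/0.039713 = -11.309060
  θ̈ = (θ̇'−θ̇)/dt = (2.819523271−2.336914954)/0.039713 = 12.152401
  sinθ=0.012313, cosθ=0.999924
  F = (M+m)·ẍ + m·l·cosθ·θ̈ − m·l·sinθ·θ̇² = -10.636895 + 3.050230 − 0.016879 = -7.603544
step 3→4:
  ẍ = (ẋ'−ẋ)/dt = (-2.696627746−-2.913327561)/0.039713 = 5.456647
  θ̈ = (θ̇'−θ̇)/dt = (2.633843951−2.819523271)/0.039713 = -4.675530
  sinθ=0.104926, cosθ=0.994480
  F = (M+m)·ẍ + m·l·cosθ·θ̈ − m·l·sinθ·θ̇² = 5.132326 + -1.167160 − 0.209381 = 3.755785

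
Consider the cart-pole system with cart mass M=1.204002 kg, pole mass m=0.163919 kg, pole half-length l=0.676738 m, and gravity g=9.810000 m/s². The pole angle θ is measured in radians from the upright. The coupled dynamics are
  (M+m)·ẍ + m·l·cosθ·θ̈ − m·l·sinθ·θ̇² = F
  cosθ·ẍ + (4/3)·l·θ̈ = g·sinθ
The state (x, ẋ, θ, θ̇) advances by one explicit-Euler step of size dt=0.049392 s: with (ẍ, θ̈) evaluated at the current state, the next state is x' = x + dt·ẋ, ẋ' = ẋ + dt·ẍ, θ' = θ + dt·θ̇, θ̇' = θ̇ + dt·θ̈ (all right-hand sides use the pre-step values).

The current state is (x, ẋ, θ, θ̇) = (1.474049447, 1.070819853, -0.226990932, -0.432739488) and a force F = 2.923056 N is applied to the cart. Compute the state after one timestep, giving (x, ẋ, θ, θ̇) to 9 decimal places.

(1.526939381, 1.196463596, -0.248364801, -0.689261028)

sinθ=-0.225046667, cosθ=0.974347986
temp = (F + m·l·θ̇²·sinθ)/(M+m) = (2.923056 + -0.004674934)/1.367921 = 2.133442696
θ̈ = (g·sinθ − cosθ·temp)/(l·(4/3 − m·cos²θ/(M+m))) = -5.193584783
ẍ = temp − m·l·θ̈·cosθ/(M+m) = 2.543807552
Euler: x'=1.474049447+0.049392·1.070819853=1.526939381, ẋ'=1.070819853+0.049392·2.543807552=1.196463596
       θ'=-0.226990932+0.049392·-0.432739488=-0.248364801, θ̇'=-0.432739488+0.049392·-5.193584783=-0.689261028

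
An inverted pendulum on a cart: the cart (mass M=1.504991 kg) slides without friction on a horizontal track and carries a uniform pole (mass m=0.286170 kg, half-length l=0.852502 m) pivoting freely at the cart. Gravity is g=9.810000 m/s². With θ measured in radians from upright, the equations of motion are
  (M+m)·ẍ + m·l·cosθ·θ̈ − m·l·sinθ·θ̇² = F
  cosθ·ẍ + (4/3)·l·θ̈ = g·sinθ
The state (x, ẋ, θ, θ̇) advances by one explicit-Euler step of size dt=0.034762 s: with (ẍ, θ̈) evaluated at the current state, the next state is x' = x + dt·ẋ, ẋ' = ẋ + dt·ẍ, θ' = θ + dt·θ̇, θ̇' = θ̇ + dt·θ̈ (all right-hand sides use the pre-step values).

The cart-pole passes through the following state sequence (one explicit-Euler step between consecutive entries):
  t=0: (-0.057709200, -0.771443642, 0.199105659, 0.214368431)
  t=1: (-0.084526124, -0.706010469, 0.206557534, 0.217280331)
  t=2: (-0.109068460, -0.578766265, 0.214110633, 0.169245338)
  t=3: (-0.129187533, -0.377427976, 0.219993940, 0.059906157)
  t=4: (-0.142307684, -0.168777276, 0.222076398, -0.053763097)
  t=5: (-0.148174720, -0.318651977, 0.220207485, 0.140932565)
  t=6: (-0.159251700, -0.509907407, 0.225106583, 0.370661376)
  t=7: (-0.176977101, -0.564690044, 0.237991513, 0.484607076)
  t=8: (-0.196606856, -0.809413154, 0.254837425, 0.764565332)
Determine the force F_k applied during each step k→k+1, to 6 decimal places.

F_0 = 3.389351 N
F_1 = 6.224130 N
F_2 = 9.622931 N
F_3 = 9.972323 N
F_4 = -6.389837 N
F_5 = -8.282454 N
F_6 = -2.050736 N
F_7 = -10.713836 N

step 0→1:
  ẍ = (ẋ'−ẋ)/dt = (-0.706010469−-0.771443642)/0.034762 = 1.882319
  θ̈ = (θ̇'−θ̇)/dt = (0.217280331−0.214368431)/0.034762 = 0.083767
  sinθ=0.197793, cosθ=0.980244
  F = (M+m)·ẍ + m·l·cosθ·θ̈ − m·l·sinθ·θ̇² = 3.371536 + 0.020032 − 0.002217 = 3.389351
step 1→2:
  ẍ = (ẋ'−ẋ)/dt = (-0.578766265−-0.706010469)/0.034762 = 3.660440
  θ̈ = (θ̇'−θ̇)/dt = (0.169245338−0.217280331)/0.034762 = -1.381825
  sinθ=0.205092, cosθ=0.978743
  F = (M+m)·ẍ + m·l·cosθ·θ̈ − m·l·sinθ·θ̇² = 6.556437 + -0.329945 − 0.002362 = 6.224130
step 2→3:
  ẍ = (ẋ'−ẋ)/dt = (-0.377427976−-0.578766265)/0.034762 = 5.791908
  θ̈ = (θ̇'−θ̇)/dt = (0.059906157−0.169245338)/0.034762 = -3.145365
  sinθ=0.212478, cosθ=0.977166
  F = (M+m)·ẍ + m·l·cosθ·θ̈ − m·l·sinθ·θ̇² = 10.374239 + -0.749823 − 0.001485 = 9.622931
step 3→4:
  ẍ = (ẋ'−ẋ)/dt = (-0.168777276−-0.377427976)/0.034762 = 6.002264
  θ̈ = (θ̇'−θ̇)/dt = (-0.053763097−0.059906157)/0.034762 = -3.269928
  sinθ=0.218224, cosθ=0.975899
  F = (M+m)·ẍ + m·l·cosθ·θ̈ − m·l·sinθ·θ̇² = 10.751021 + -0.778507 − 0.000191 = 9.972323
step 4→5:
  ẍ = (ẋ'−ẋ)/dt = (-0.318651977−-0.168777276)/0.034762 = -4.311452
  θ̈ = (θ̇'−θ̇)/dt = (0.140932565−-0.053763097)/0.034762 = 5.600819
  sinθ=0.220256, cosθ=0.975442
  F = (M+m)·ẍ + m·l·cosθ·θ̈ − m·l·sinθ·θ̇² = -7.722505 + 1.332823 − 0.000155 = -6.389837
step 5→6:
  ẍ = (ẋ'−ẋ)/dt = (-0.509907407−-0.318651977)/0.034762 = -5.501853
  θ̈ = (θ̇'−θ̇)/dt = (0.370661376−0.140932565)/0.034762 = 6.608619
  sinθ=0.218432, cosθ=0.975852
  F = (M+m)·ẍ + m·l·cosθ·θ̈ − m·l·sinθ·θ̇² = -9.854705 + 1.573310 − 0.001058 = -8.282454
step 6→7:
  ẍ = (ẋ'−ẋ)/dt = (-0.564690044−-0.509907407)/0.034762 = -1.575935
  θ̈ = (θ̇'−θ̇)/dt = (0.484607076−0.370661376)/0.034762 = 3.277881
  sinθ=0.223210, cosθ=0.974770
  F = (M+m)·ẍ + m·l·cosθ·θ̈ − m·l·sinθ·θ̇² = -2.822752 + 0.779498 − 0.007481 = -2.050736
step 7→8:
  ẍ = (ẋ'−ẋ)/dt = (-0.809413154−-0.564690044)/0.034762 = -7.039961
  θ̈ = (θ̇'−θ̇)/dt = (0.764565332−0.484607076)/0.034762 = 8.053572
  sinθ=0.235751, cosθ=0.971813
  F = (M+m)·ẍ + m·l·cosθ·θ̈ − m·l·sinθ·θ̇² = -12.609703 + 1.909374 − 0.013507 = -10.713836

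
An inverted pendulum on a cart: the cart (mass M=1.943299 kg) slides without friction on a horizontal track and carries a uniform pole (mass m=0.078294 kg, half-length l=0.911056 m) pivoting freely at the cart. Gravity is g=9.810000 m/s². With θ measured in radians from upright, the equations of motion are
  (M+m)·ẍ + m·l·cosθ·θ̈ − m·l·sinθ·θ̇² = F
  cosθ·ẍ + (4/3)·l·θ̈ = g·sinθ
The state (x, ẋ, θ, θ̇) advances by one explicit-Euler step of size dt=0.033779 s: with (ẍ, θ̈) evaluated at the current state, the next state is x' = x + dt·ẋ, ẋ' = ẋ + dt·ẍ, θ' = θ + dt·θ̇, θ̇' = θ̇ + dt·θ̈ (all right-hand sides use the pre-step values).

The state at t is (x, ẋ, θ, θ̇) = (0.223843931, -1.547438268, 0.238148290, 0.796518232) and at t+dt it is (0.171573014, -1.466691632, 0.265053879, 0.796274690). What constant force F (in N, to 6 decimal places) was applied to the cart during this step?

F = 4.821319 N

ẍ = (ẋ'−ẋ)/dt = (-1.466691632−-1.547438268)/0.033779 = 2.390439
θ̈ = (θ̇'−θ̇)/dt = (0.796274690−0.796518232)/0.033779 = -0.007210
sinθ=0.235904, cosθ=0.971776
F = (M+m)·ẍ + m·l·cosθ·θ̈ − m·l·sinθ·θ̇² = 4.832495 + -0.000500 − 0.010676 = 4.821319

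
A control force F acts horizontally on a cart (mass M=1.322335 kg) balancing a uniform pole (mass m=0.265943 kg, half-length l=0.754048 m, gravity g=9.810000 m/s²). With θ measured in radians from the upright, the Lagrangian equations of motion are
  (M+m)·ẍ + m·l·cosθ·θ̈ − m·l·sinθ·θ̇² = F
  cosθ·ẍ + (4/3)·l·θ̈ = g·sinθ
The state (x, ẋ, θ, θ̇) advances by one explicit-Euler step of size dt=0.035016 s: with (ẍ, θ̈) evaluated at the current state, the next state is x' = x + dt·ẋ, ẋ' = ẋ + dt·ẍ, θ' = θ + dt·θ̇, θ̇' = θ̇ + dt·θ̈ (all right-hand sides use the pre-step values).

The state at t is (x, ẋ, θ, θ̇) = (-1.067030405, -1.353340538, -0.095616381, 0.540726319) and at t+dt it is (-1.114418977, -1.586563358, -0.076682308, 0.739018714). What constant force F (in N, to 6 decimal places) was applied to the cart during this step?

ẍ = (ẋ'−ẋ)/dt = (-1.586563358−-1.353340538)/0.035016 = -6.660464
θ̈ = (θ̇'−θ̇)/dt = (0.739018714−0.540726319)/0.035016 = 5.662908
sinθ=-0.095471, cosθ=0.995432
F = (M+m)·ẍ + m·l·cosθ·θ̈ − m·l·sinθ·θ̇² = -10.578669 + 1.130417 − -0.005598 = -9.442654

F = -9.442654 N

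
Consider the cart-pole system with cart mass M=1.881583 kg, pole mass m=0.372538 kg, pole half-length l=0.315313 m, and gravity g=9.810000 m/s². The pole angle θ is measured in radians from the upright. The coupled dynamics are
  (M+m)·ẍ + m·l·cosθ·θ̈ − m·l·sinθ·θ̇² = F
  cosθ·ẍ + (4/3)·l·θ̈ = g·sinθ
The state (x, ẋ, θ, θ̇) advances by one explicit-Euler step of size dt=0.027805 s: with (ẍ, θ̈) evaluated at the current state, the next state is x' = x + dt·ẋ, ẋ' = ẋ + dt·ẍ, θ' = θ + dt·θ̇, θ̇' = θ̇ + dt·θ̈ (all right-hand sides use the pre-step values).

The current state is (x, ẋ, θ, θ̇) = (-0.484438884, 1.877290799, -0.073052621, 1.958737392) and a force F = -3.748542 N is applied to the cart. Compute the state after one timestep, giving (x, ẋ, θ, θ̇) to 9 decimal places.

sinθ=-0.072987662, cosθ=0.997332844
temp = (F + m·l·θ̇²·sinθ)/(M+m) = (-3.748542 + -0.032893822)/2.254121 = -1.677565588
θ̈ = (g·sinθ − cosθ·temp)/(l·(4/3 − m·cos²θ/(M+m))) = 2.596651670
ẍ = temp − m·l·θ̈·cosθ/(M+m) = -1.812520609
Euler: x'=-0.484438884+0.027805·1.877290799=-0.432240813, ẋ'=1.877290799+0.027805·-1.812520609=1.826893663
       θ'=-0.073052621+0.027805·1.958737392=-0.018589928, θ̇'=1.958737392+0.027805·2.596651670=2.030937292

(-0.432240813, 1.826893663, -0.018589928, 2.030937292)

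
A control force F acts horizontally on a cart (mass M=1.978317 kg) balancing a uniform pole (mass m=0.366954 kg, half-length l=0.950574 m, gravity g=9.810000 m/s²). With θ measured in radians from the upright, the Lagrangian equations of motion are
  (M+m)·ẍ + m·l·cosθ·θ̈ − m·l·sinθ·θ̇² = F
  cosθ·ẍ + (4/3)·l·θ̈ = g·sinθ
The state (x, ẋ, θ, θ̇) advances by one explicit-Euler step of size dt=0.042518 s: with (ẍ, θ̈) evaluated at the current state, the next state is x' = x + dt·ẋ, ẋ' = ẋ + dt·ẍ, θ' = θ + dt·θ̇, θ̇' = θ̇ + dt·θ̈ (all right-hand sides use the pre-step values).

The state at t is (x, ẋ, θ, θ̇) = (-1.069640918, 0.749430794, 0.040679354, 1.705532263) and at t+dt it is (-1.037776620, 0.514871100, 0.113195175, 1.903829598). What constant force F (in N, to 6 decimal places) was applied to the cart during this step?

F = -11.353974 N

ẍ = (ẋ'−ẋ)/dt = (0.514871100−0.749430794)/0.042518 = -5.516715
θ̈ = (θ̇'−θ̇)/dt = (1.903829598−1.705532263)/0.042518 = 4.663844
sinθ=0.040668, cosθ=0.999173
F = (M+m)·ẍ + m·l·cosθ·θ̈ − m·l·sinθ·θ̇² = -12.938192 + 1.625482 − 0.041264 = -11.353974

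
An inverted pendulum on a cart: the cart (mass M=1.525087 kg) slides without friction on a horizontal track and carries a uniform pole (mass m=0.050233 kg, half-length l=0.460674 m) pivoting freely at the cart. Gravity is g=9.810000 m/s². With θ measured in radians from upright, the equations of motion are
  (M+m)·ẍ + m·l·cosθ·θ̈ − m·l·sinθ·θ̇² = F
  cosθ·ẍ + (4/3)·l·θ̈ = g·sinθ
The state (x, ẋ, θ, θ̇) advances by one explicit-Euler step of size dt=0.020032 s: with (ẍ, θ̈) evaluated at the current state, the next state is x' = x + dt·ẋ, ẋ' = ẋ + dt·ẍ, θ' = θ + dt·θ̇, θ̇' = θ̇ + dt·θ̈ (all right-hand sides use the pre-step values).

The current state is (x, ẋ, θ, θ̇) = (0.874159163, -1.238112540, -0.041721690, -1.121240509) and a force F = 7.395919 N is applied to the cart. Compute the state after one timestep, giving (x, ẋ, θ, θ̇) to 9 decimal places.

sinθ=-0.041709587, cosθ=0.999129777
temp = (F + m·l·θ̇²·sinθ)/(M+m) = (7.395919 + -0.001213434)/1.575320 = 4.694097431
θ̈ = (g·sinθ − cosθ·temp)/(l·(4/3 − m·cos²θ/(M+m))) = -8.504765283
ẍ = temp − m·l·θ̈·cosθ/(M+m) = 4.818921480
Euler: x'=0.874159163+0.020032·-1.238112540=0.849357293, ẋ'=-1.238112540+0.020032·4.818921480=-1.141579905
       θ'=-0.041721690+0.020032·-1.121240509=-0.064182380, θ̇'=-1.121240509+0.020032·-8.504765283=-1.291607967

(0.849357293, -1.141579905, -0.064182380, -1.291607967)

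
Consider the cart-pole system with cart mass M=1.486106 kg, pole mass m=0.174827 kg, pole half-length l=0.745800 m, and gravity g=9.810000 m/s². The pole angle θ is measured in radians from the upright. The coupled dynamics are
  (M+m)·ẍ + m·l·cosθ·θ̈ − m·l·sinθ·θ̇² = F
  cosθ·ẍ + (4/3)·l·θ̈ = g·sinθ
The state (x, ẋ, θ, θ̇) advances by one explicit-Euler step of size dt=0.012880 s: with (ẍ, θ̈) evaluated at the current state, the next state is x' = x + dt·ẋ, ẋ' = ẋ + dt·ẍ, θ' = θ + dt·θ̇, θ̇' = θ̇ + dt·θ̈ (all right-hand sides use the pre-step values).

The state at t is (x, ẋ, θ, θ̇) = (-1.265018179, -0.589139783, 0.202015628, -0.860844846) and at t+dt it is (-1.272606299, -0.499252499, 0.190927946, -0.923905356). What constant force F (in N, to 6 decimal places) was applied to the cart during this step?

ẍ = (ẋ'−ẋ)/dt = (-0.499252499−-0.589139783)/0.012880 = 6.978826
θ̈ = (θ̇'−θ̇)/dt = (-0.923905356−-0.860844846)/0.012880 = -4.896002
sinθ=0.200644, cosθ=0.979664
F = (M+m)·ẍ + m·l·cosθ·θ̈ − m·l·sinθ·θ̇² = 11.591363 + -0.625388 − 0.019387 = 10.946588

F = 10.946588 N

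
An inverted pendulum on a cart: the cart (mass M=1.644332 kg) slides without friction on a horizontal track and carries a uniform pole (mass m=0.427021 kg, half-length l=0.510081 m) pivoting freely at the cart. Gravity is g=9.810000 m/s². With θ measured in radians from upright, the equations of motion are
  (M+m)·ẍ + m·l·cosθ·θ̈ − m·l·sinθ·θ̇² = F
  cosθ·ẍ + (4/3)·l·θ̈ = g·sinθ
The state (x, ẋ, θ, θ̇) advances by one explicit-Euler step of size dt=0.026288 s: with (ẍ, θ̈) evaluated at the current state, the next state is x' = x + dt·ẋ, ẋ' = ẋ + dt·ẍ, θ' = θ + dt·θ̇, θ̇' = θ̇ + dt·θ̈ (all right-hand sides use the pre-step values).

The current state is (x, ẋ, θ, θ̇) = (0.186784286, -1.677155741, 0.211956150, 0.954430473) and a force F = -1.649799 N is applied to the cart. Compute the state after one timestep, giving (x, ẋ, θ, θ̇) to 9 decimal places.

sinθ=0.210372675, cosθ=0.977621265
temp = (F + m·l·θ̇²·sinθ)/(M+m) = (-1.649799 + 0.041741332)/2.071353 = -0.776332025
θ̈ = (g·sinθ − cosθ·temp)/(l·(4/3 − m·cos²θ/(M+m))) = 4.870059283
ẍ = temp − m·l·θ̈·cosθ/(M+m) = -1.276987707
Euler: x'=0.186784286+0.026288·-1.677155741=0.142695216, ẋ'=-1.677155741+0.026288·-1.276987707=-1.710725194
       θ'=0.211956150+0.026288·0.954430473=0.237046218, θ̇'=0.954430473+0.026288·4.870059283=1.082454591

(0.142695216, -1.710725194, 0.237046218, 1.082454591)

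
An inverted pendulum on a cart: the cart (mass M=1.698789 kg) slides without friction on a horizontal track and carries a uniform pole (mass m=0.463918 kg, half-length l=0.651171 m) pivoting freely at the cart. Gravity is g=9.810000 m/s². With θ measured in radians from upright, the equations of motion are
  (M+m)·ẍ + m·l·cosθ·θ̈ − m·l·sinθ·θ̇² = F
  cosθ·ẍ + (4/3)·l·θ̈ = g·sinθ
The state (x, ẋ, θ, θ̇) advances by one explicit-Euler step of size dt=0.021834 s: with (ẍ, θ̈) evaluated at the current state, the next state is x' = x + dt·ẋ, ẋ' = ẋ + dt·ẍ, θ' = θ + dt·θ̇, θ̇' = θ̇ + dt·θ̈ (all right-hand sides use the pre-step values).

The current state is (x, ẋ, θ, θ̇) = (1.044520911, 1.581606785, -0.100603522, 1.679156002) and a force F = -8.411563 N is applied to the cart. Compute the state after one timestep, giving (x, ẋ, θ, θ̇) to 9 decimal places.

(1.079053714, 1.483668615, -0.063940830, 1.766610997)

sinθ=-0.100433905, cosθ=0.994943732
temp = (F + m·l·θ̇²·sinθ)/(M+m) = (-8.411563 + -0.085545805)/2.162707 = -3.928922783
θ̈ = (g·sinθ − cosθ·temp)/(l·(4/3 − m·cos²θ/(M+m))) = 4.005449990
ẍ = temp − m·l·θ̈·cosθ/(M+m) = -4.485580742
Euler: x'=1.044520911+0.021834·1.581606785=1.079053714, ẋ'=1.581606785+0.021834·-4.485580742=1.483668615
       θ'=-0.100603522+0.021834·1.679156002=-0.063940830, θ̇'=1.679156002+0.021834·4.005449990=1.766610997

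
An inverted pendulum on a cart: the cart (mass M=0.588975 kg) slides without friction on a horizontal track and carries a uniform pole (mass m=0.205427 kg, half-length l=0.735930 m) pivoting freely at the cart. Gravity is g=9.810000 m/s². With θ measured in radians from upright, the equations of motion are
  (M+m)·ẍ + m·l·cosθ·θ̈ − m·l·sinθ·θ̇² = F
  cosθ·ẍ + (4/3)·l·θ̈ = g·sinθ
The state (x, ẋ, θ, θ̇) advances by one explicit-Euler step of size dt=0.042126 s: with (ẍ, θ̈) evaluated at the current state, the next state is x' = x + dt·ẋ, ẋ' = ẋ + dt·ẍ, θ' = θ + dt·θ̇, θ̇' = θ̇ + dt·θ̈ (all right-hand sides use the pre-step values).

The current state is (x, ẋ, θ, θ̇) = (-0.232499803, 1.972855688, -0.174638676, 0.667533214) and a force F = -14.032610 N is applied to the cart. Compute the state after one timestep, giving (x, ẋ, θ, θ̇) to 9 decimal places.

sinθ=-0.173752321, cosθ=0.984789384
temp = (F + m·l·θ̇²·sinθ)/(M+m) = (-14.032610 + -0.011704973)/0.794402 = -17.679103241
θ̈ = (g·sinθ − cosθ·temp)/(l·(4/3 − m·cos²θ/(M+m))) = 19.713946244
ẍ = temp − m·l·θ̈·cosθ/(M+m) = -21.373730486
Euler: x'=-0.232499803+0.042126·1.972855688=-0.149391284, ẋ'=1.972855688+0.042126·-21.373730486=1.072465918
       θ'=-0.174638676+0.042126·0.667533214=-0.146518172, θ̇'=0.667533214+0.042126·19.713946244=1.498002913

(-0.149391284, 1.072465918, -0.146518172, 1.498002913)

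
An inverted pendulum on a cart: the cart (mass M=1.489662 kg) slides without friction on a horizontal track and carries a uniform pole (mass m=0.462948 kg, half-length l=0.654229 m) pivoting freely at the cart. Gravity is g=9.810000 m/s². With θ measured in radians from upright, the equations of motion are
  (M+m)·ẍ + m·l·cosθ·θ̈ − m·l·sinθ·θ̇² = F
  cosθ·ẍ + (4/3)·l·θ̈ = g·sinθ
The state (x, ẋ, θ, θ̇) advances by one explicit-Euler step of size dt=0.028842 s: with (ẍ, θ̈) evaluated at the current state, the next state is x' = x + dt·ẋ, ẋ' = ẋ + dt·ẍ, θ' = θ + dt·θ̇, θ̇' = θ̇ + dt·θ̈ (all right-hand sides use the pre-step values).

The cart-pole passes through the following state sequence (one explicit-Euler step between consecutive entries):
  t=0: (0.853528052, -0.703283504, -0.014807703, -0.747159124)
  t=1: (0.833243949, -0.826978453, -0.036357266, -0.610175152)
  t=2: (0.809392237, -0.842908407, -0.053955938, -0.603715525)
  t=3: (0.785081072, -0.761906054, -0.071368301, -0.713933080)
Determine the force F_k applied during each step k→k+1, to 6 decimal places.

F_0 = -6.933342 N
F_1 = -1.006574 N
F_2 = 4.334105 N

step 0→1:
  ẍ = (ẋ'−ẋ)/dt = (-0.826978453−-0.703283504)/0.028842 = -4.288709
  θ̈ = (θ̇'−θ̇)/dt = (-0.610175152−-0.747159124)/0.028842 = 4.749462
  sinθ=-0.014807, cosθ=0.999890
  F = (M+m)·ẍ + m·l·cosθ·θ̈ − m·l·sinθ·θ̇² = -8.374176 + 1.438331 − -0.002504 = -6.933342
step 1→2:
  ẍ = (ẋ'−ẋ)/dt = (-0.842908407−-0.826978453)/0.028842 = -0.552318
  θ̈ = (θ̇'−θ̇)/dt = (-0.603715525−-0.610175152)/0.028842 = 0.223966
  sinθ=-0.036349, cosθ=0.999339
  F = (M+m)·ẍ + m·l·cosθ·θ̈ − m·l·sinθ·θ̇² = -1.078462 + 0.067789 − -0.004099 = -1.006574
step 2→3:
  ẍ = (ẋ'−ẋ)/dt = (-0.761906054−-0.842908407)/0.028842 = 2.808486
  θ̈ = (θ̇'−θ̇)/dt = (-0.713933080−-0.603715525)/0.028842 = -3.821426
  sinθ=-0.053930, cosθ=0.998545
  F = (M+m)·ẍ + m·l·cosθ·θ̈ − m·l·sinθ·θ̇² = 5.483878 + -1.155726 − -0.005953 = 4.334105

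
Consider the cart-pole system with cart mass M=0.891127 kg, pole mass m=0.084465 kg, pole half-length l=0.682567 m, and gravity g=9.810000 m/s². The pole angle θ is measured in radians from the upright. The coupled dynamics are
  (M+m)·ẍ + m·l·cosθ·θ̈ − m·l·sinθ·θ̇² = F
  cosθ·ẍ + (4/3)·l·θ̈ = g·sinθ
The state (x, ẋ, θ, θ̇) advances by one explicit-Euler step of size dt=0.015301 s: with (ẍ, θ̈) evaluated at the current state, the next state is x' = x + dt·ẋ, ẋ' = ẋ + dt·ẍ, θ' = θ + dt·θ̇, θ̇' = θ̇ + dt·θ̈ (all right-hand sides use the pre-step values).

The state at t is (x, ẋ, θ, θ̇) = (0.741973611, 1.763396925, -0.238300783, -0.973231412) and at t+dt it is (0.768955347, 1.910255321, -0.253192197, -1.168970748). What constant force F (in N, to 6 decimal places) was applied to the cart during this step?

F = 8.659895 N

ẍ = (ẋ'−ẋ)/dt = (1.910255321−1.763396925)/0.015301 = 9.597961
θ̈ = (θ̇'−θ̇)/dt = (-1.168970748−-0.973231412)/0.015301 = -12.792585
sinθ=-0.236052, cosθ=0.971740
F = (M+m)·ẍ + m·l·cosθ·θ̈ − m·l·sinθ·θ̇² = 9.363694 + -0.716689 − -0.012890 = 8.659895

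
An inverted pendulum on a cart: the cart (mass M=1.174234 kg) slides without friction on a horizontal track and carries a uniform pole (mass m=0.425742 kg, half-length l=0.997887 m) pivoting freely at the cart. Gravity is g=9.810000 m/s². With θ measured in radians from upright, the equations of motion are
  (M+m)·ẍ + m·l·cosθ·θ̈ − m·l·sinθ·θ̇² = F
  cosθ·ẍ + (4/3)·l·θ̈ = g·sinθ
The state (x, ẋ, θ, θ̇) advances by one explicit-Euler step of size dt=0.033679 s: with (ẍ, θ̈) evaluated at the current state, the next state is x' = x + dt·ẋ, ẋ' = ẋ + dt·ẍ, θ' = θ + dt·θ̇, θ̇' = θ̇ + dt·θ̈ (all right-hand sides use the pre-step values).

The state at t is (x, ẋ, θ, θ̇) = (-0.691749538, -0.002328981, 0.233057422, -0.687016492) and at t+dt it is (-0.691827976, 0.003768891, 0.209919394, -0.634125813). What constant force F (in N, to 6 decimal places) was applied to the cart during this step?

ẍ = (ẋ'−ẋ)/dt = (0.003768891−-0.002328981)/0.033679 = 0.181059
θ̈ = (θ̇'−θ̇)/dt = (-0.634125813−-0.687016492)/0.033679 = 1.570435
sinθ=0.230953, cosθ=0.972965
F = (M+m)·ẍ + m·l·cosθ·θ̈ − m·l·sinθ·θ̇² = 0.289689 + 0.649150 − 0.046311 = 0.892528

F = 0.892528 N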